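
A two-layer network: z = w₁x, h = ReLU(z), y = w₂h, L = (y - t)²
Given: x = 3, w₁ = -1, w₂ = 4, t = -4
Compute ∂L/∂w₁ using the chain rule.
∂L/∂w₁ = 0

Forward pass:
z = w₁x = -1×3 = -3
h = ReLU(-3) = 0
y = w₂h = 4×0 = 0

Backward pass:
∂L/∂y = 2(y - t) = 2(0 - -4) = 8
∂y/∂h = w₂ = 4
∂h/∂z = 0 (ReLU derivative)
∂z/∂w₁ = x = 3

∂L/∂w₁ = 8 × 4 × 0 × 3 = 0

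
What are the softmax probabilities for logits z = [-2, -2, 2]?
p = [0.0177, 0.0177, 0.9647]

exp(z) = [0.1353, 0.1353, 7.389]
Sum = 7.66
p = [0.0177, 0.0177, 0.9647]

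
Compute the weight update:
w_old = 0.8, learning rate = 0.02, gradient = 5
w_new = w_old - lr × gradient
w_new = 0.7

w_new = w - η·∂L/∂w = 0.8 - 0.02×(5) = 0.8 - (0.1) = 0.7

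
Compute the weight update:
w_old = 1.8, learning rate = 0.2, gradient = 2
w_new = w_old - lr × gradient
w_new = 1.4

w_new = w - η·∂L/∂w = 1.8 - 0.2×(2) = 1.8 - (0.4) = 1.4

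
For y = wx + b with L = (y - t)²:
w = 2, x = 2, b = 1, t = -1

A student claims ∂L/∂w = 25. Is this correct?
Incorrect

y = (2)(2) + 1 = 5
∂L/∂y = 2(y - t) = 2(5 - -1) = 12
∂y/∂w = x = 2
∂L/∂w = 12 × 2 = 24

Claimed value: 25
Incorrect: The correct gradient is 24.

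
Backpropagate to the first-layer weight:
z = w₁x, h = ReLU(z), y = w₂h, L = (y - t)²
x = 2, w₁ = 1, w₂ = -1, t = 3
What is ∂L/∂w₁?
∂L/∂w₁ = 20

Forward pass:
z = w₁x = 1×2 = 2
h = ReLU(2) = 2
y = w₂h = -1×2 = -2

Backward pass:
∂L/∂y = 2(y - t) = 2(-2 - 3) = -10
∂y/∂h = w₂ = -1
∂h/∂z = 1 (ReLU derivative)
∂z/∂w₁ = x = 2

∂L/∂w₁ = -10 × -1 × 1 × 2 = 20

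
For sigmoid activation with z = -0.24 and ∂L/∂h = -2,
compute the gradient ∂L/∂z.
∂L/∂z = -0.4929

σ(-0.24) = 0.4403
σ'(-0.24) = σ(-0.24)(1 - σ(-0.24)) = 0.4403 × 0.5597 = 0.2464
∂L/∂z = ∂L/∂h · σ'(z) = -2 × 0.2464 = -0.4929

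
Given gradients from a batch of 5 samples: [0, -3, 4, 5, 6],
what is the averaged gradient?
Average gradient = 2.4

Average = (1/5)(0 + -3 + 4 + 5 + 6) = 12/5 = 2.4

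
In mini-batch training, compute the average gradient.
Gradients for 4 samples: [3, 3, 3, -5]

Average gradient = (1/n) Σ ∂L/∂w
Average gradient = 1

Average = (1/4)(3 + 3 + 3 + -5) = 4/4 = 1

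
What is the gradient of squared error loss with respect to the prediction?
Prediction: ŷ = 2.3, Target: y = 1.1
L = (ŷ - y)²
∂L/∂ŷ = 2.4

∂L/∂ŷ = 2(ŷ - y) = 2(2.3 - 1.1) = 2(1.2) = 2.4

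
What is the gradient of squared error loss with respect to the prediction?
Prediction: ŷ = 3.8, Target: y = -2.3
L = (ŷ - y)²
∂L/∂ŷ = 12.2

∂L/∂ŷ = 2(ŷ - y) = 2(3.8 - -2.3) = 2(6.1) = 12.2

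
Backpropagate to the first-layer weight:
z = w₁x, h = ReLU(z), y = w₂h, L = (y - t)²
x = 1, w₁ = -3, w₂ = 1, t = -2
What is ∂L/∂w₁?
∂L/∂w₁ = 0

Forward pass:
z = w₁x = -3×1 = -3
h = ReLU(-3) = 0
y = w₂h = 1×0 = 0

Backward pass:
∂L/∂y = 2(y - t) = 2(0 - -2) = 4
∂y/∂h = w₂ = 1
∂h/∂z = 0 (ReLU derivative)
∂z/∂w₁ = x = 1

∂L/∂w₁ = 4 × 1 × 0 × 1 = 0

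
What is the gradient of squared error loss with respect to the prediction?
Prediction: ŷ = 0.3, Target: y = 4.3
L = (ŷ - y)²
∂L/∂ŷ = -8.0

∂L/∂ŷ = 2(ŷ - y) = 2(0.3 - 4.3) = 2(-4.0) = -8.0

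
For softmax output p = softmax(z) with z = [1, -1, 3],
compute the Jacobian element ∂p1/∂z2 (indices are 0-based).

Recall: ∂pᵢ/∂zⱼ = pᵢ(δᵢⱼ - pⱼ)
∂p1/∂z2 = -0.01376

p = softmax(z) = [0.1173, 0.01588, 0.8668]
p1 = 0.01588, p2 = 0.8668

∂p1/∂z2 = -p1 × p2 = -0.01588 × 0.8668 = -0.01376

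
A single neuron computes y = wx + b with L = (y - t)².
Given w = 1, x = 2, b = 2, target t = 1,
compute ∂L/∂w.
∂L/∂w = 12

y = wx + b = (1)(2) + 2 = 4
∂L/∂y = 2(y - t) = 2(4 - 1) = 6
∂y/∂w = x = 2
∂L/∂w = ∂L/∂y · ∂y/∂w = 6 × 2 = 12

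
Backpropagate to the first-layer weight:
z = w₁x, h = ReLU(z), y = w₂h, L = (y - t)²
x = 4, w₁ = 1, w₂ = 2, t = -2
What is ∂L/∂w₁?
∂L/∂w₁ = 160

Forward pass:
z = w₁x = 1×4 = 4
h = ReLU(4) = 4
y = w₂h = 2×4 = 8

Backward pass:
∂L/∂y = 2(y - t) = 2(8 - -2) = 20
∂y/∂h = w₂ = 2
∂h/∂z = 1 (ReLU derivative)
∂z/∂w₁ = x = 4

∂L/∂w₁ = 20 × 2 × 1 × 4 = 160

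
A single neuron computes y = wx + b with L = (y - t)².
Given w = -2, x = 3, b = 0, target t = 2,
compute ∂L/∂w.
∂L/∂w = -48

y = wx + b = (-2)(3) + 0 = -6
∂L/∂y = 2(y - t) = 2(-6 - 2) = -16
∂y/∂w = x = 3
∂L/∂w = ∂L/∂y · ∂y/∂w = -16 × 3 = -48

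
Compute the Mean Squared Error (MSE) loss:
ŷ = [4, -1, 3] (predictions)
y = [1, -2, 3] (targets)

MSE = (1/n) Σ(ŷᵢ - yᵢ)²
MSE = 3.333

MSE = (1/3)((4-1)² + (-1--2)² + (3-3)²) = (1/3)(9 + 1 + 0) = 3.333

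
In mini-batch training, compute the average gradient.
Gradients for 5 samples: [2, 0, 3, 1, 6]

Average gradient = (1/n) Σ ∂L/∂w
Average gradient = 2.4

Average = (1/5)(2 + 0 + 3 + 1 + 6) = 12/5 = 2.4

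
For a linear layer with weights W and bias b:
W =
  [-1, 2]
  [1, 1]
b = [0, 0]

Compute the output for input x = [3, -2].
y = [-7, 1]

Wx = [-1×3 + 2×-2, 1×3 + 1×-2]
   = [-7, 1]
y = Wx + b = [-7 + 0, 1 + 0] = [-7, 1]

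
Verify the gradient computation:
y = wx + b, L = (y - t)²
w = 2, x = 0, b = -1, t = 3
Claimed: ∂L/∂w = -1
Incorrect

y = (2)(0) + -1 = -1
∂L/∂y = 2(y - t) = 2(-1 - 3) = -8
∂y/∂w = x = 0
∂L/∂w = -8 × 0 = 0

Claimed value: -1
Incorrect: The correct gradient is 0.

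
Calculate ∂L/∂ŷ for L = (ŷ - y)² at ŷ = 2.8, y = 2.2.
∂L/∂ŷ = 1.2

∂L/∂ŷ = 2(ŷ - y) = 2(2.8 - 2.2) = 2(0.6) = 1.2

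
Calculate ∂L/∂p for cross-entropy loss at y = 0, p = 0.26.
∂L/∂p = 1.351

∂L/∂p = -y/p + (1-y)/(1-p) = 0 + 1/0.74 = 1.351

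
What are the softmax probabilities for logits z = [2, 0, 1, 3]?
p = [0.2369, 0.0321, 0.0871, 0.6439]

exp(z) = [7.389, 1, 2.718, 20.09]
Sum = 31.19
p = [0.2369, 0.0321, 0.0871, 0.6439]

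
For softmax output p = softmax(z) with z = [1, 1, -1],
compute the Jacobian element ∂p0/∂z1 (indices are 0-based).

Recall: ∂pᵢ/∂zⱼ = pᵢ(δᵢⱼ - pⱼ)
∂p0/∂z1 = -0.2193

p = softmax(z) = [0.4683, 0.4683, 0.06338]
p0 = 0.4683, p1 = 0.4683

∂p0/∂z1 = -p0 × p1 = -0.4683 × 0.4683 = -0.2193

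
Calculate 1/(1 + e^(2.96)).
0.04927

sigmoid(-2.96) = 1/(1 + e^(2.96)) = 1/(1 + 19.3) = 0.04927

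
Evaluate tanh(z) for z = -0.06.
-0.05993

tanh(-0.06) = (e^(-0.06) - e^(0.06))/(e^(-0.06) + e^(0.06)) = -0.05993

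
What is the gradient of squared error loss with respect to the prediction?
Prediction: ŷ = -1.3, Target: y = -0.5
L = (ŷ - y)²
∂L/∂ŷ = -1.6

∂L/∂ŷ = 2(ŷ - y) = 2(-1.3 - -0.5) = 2(-0.8) = -1.6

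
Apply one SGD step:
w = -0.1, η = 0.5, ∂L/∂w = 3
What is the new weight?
w_new = -1.6

w_new = w - η·∂L/∂w = -0.1 - 0.5×(3) = -0.1 - (1.5) = -1.6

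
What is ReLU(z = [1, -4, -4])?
h = [1, 0, 0]

ReLU applied element-wise: max(0,1)=1, max(0,-4)=0, max(0,-4)=0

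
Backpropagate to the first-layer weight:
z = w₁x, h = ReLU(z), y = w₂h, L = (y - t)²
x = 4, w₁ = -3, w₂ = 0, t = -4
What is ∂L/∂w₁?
∂L/∂w₁ = 0

Forward pass:
z = w₁x = -3×4 = -12
h = ReLU(-12) = 0
y = w₂h = 0×0 = 0

Backward pass:
∂L/∂y = 2(y - t) = 2(0 - -4) = 8
∂y/∂h = w₂ = 0
∂h/∂z = 0 (ReLU derivative)
∂z/∂w₁ = x = 4

∂L/∂w₁ = 8 × 0 × 0 × 4 = 0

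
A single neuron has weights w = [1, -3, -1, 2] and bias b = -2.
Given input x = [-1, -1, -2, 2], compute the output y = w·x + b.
y = 6

y = (1)(-1) + (-3)(-1) + (-1)(-2) + (2)(2) + -2 = 6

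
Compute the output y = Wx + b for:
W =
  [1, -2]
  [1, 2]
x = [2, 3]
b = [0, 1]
y = [-4, 9]

Wx = [1×2 + -2×3, 1×2 + 2×3]
   = [-4, 8]
y = Wx + b = [-4 + 0, 8 + 1] = [-4, 9]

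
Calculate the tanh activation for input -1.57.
-0.917

tanh(-1.57) = (e^(-1.57) - e^(1.57))/(e^(-1.57) + e^(1.57)) = -0.917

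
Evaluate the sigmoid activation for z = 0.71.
0.6704

sigmoid(0.71) = 1/(1 + e^(-0.71)) = 1/(1 + 0.4916) = 0.6704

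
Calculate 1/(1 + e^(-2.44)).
0.9198

sigmoid(2.44) = 1/(1 + e^(-2.44)) = 1/(1 + 0.08716) = 0.9198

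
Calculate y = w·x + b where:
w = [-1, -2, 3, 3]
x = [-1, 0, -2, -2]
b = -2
y = -13

y = (-1)(-1) + (-2)(0) + (3)(-2) + (3)(-2) + -2 = -13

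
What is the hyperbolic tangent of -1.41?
-0.8875

tanh(-1.41) = (e^(-1.41) - e^(1.41))/(e^(-1.41) + e^(1.41)) = -0.8875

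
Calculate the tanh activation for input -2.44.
-0.9849

tanh(-2.44) = (e^(-2.44) - e^(2.44))/(e^(-2.44) + e^(2.44)) = -0.9849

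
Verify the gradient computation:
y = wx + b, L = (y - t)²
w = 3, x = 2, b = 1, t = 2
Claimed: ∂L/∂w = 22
Incorrect

y = (3)(2) + 1 = 7
∂L/∂y = 2(y - t) = 2(7 - 2) = 10
∂y/∂w = x = 2
∂L/∂w = 10 × 2 = 20

Claimed value: 22
Incorrect: The correct gradient is 20.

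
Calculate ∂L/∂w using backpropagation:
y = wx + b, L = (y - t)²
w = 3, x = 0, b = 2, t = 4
∂L/∂w = 0

y = wx + b = (3)(0) + 2 = 2
∂L/∂y = 2(y - t) = 2(2 - 4) = -4
∂y/∂w = x = 0
∂L/∂w = ∂L/∂y · ∂y/∂w = -4 × 0 = 0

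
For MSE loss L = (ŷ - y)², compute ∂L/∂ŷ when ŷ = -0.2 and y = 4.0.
∂L/∂ŷ = -8.4

∂L/∂ŷ = 2(ŷ - y) = 2(-0.2 - 4.0) = 2(-4.2) = -8.4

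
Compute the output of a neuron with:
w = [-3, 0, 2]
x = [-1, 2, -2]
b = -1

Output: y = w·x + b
y = -2

y = (-3)(-1) + (0)(2) + (2)(-2) + -1 = -2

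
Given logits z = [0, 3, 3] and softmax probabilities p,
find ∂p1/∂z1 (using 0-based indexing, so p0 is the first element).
∂p1/∂z1 = 0.2499

p = softmax(z) = [0.02429, 0.4879, 0.4879]
p1 = 0.4879

∂p1/∂z1 = p1(1 - p1) = 0.4879 × (1 - 0.4879) = 0.2499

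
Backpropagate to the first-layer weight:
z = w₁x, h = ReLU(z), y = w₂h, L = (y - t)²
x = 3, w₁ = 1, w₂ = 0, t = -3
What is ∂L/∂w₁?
∂L/∂w₁ = 0

Forward pass:
z = w₁x = 1×3 = 3
h = ReLU(3) = 3
y = w₂h = 0×3 = 0

Backward pass:
∂L/∂y = 2(y - t) = 2(0 - -3) = 6
∂y/∂h = w₂ = 0
∂h/∂z = 1 (ReLU derivative)
∂z/∂w₁ = x = 3

∂L/∂w₁ = 6 × 0 × 1 × 3 = 0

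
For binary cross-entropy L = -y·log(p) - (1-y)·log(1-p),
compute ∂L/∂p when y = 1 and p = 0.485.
∂L/∂p = -2.062

∂L/∂p = -y/p + (1-y)/(1-p) = -1/0.485 + 0 = -2.062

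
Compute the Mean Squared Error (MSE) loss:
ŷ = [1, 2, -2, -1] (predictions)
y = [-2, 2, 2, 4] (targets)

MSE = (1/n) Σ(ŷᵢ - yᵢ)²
MSE = 12.5

MSE = (1/4)((1--2)² + (2-2)² + (-2-2)² + (-1-4)²) = (1/4)(9 + 0 + 16 + 25) = 12.5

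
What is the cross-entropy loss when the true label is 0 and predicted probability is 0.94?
L = 2.813

L = -0·log(0.94) - 1·log(0.06) = -log(0.06) = 2.813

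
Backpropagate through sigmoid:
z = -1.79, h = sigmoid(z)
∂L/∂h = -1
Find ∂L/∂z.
∂L/∂z = -0.1226

σ(-1.79) = 0.1431
σ'(-1.79) = σ(-1.79)(1 - σ(-1.79)) = 0.1431 × 0.8569 = 0.1226
∂L/∂z = ∂L/∂h · σ'(z) = -1 × 0.1226 = -0.1226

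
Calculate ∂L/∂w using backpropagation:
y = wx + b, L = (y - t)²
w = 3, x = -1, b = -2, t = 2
∂L/∂w = 14

y = wx + b = (3)(-1) + -2 = -5
∂L/∂y = 2(y - t) = 2(-5 - 2) = -14
∂y/∂w = x = -1
∂L/∂w = ∂L/∂y · ∂y/∂w = -14 × -1 = 14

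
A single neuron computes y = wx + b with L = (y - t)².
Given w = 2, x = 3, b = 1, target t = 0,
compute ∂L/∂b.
∂L/∂b = 14

y = wx + b = (2)(3) + 1 = 7
∂L/∂y = 2(y - t) = 2(7 - 0) = 14
∂y/∂b = 1
∂L/∂b = ∂L/∂y · ∂y/∂b = 14 × 1 = 14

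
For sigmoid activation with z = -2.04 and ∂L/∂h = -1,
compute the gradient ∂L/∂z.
∂L/∂z = -0.1018

σ(-2.04) = 0.1151
σ'(-2.04) = σ(-2.04)(1 - σ(-2.04)) = 0.1151 × 0.8849 = 0.1018
∂L/∂z = ∂L/∂h · σ'(z) = -1 × 0.1018 = -0.1018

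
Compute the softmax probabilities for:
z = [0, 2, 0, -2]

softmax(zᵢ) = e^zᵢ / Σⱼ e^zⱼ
p = [0.105, 0.7758, 0.105, 0.0142]

exp(z) = [1, 7.389, 1, 0.1353]
Sum = 9.524
p = [0.105, 0.7758, 0.105, 0.0142]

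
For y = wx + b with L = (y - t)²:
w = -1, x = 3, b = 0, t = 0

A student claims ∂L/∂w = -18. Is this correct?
Correct

y = (-1)(3) + 0 = -3
∂L/∂y = 2(y - t) = 2(-3 - 0) = -6
∂y/∂w = x = 3
∂L/∂w = -6 × 3 = -18

Claimed value: -18
Correct: The correct gradient is -18.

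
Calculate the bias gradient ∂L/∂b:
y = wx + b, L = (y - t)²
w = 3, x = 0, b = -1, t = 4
∂L/∂b = -10

y = wx + b = (3)(0) + -1 = -1
∂L/∂y = 2(y - t) = 2(-1 - 4) = -10
∂y/∂b = 1
∂L/∂b = ∂L/∂y · ∂y/∂b = -10 × 1 = -10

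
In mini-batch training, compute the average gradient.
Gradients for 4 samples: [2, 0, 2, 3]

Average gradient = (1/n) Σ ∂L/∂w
Average gradient = 1.75

Average = (1/4)(2 + 0 + 2 + 3) = 7/4 = 1.75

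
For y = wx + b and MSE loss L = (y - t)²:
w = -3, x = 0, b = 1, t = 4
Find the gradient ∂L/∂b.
∂L/∂b = -6

y = wx + b = (-3)(0) + 1 = 1
∂L/∂y = 2(y - t) = 2(1 - 4) = -6
∂y/∂b = 1
∂L/∂b = ∂L/∂y · ∂y/∂b = -6 × 1 = -6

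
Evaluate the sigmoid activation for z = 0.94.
0.7191

sigmoid(0.94) = 1/(1 + e^(-0.94)) = 1/(1 + 0.3906) = 0.7191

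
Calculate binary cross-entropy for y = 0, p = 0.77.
L = 1.47

L = -0·log(0.77) - 1·log(0.23) = -log(0.23) = 1.47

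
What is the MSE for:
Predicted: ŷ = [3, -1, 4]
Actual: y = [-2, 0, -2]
MSE = 20.67

MSE = (1/3)((3--2)² + (-1-0)² + (4--2)²) = (1/3)(25 + 1 + 36) = 20.67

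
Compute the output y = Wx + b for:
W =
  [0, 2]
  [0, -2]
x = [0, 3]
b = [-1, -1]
y = [5, -7]

Wx = [0×0 + 2×3, 0×0 + -2×3]
   = [6, -6]
y = Wx + b = [6 + -1, -6 + -1] = [5, -7]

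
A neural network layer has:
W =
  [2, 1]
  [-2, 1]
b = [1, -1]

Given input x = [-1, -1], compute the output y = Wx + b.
y = [-2, 0]

Wx = [2×-1 + 1×-1, -2×-1 + 1×-1]
   = [-3, 1]
y = Wx + b = [-3 + 1, 1 + -1] = [-2, 0]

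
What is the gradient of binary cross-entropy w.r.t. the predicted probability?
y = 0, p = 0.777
∂L/∂p = 4.484

∂L/∂p = -y/p + (1-y)/(1-p) = 0 + 1/0.223 = 4.484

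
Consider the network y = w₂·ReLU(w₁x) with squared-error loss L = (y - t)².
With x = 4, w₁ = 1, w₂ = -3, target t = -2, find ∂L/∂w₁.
∂L/∂w₁ = 240

Forward pass:
z = w₁x = 1×4 = 4
h = ReLU(4) = 4
y = w₂h = -3×4 = -12

Backward pass:
∂L/∂y = 2(y - t) = 2(-12 - -2) = -20
∂y/∂h = w₂ = -3
∂h/∂z = 1 (ReLU derivative)
∂z/∂w₁ = x = 4

∂L/∂w₁ = -20 × -3 × 1 × 4 = 240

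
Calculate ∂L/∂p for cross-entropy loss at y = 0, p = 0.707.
∂L/∂p = 3.413

∂L/∂p = -y/p + (1-y)/(1-p) = 0 + 1/0.293 = 3.413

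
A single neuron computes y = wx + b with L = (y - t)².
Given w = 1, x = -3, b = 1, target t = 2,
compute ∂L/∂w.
∂L/∂w = 24

y = wx + b = (1)(-3) + 1 = -2
∂L/∂y = 2(y - t) = 2(-2 - 2) = -8
∂y/∂w = x = -3
∂L/∂w = ∂L/∂y · ∂y/∂w = -8 × -3 = 24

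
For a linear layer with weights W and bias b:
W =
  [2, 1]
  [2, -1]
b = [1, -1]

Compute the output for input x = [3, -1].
y = [6, 6]

Wx = [2×3 + 1×-1, 2×3 + -1×-1]
   = [5, 7]
y = Wx + b = [5 + 1, 7 + -1] = [6, 6]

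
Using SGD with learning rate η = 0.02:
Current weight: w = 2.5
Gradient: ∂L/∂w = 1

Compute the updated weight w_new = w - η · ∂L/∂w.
w_new = 2.48

w_new = w - η·∂L/∂w = 2.5 - 0.02×(1) = 2.5 - (0.02) = 2.48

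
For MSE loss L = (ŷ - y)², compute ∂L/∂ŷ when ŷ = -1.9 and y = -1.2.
∂L/∂ŷ = -1.4

∂L/∂ŷ = 2(ŷ - y) = 2(-1.9 - -1.2) = 2(-0.7) = -1.4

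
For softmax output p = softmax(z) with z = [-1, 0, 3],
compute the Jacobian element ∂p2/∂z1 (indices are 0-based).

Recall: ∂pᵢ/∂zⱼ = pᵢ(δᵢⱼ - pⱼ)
∂p2/∂z1 = -0.04364

p = softmax(z) = [0.01715, 0.04661, 0.9362]
p2 = 0.9362, p1 = 0.04661

∂p2/∂z1 = -p2 × p1 = -0.9362 × 0.04661 = -0.04364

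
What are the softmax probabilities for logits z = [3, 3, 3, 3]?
p = [0.25, 0.25, 0.25, 0.25]

exp(z) = [20.09, 20.09, 20.09, 20.09]
Sum = 80.34
p = [0.25, 0.25, 0.25, 0.25]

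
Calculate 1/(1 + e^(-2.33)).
0.9113

sigmoid(2.33) = 1/(1 + e^(-2.33)) = 1/(1 + 0.0973) = 0.9113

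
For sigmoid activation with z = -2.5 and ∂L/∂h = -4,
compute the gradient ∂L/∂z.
∂L/∂z = -0.2804

σ(-2.5) = 0.07586
σ'(-2.5) = σ(-2.5)(1 - σ(-2.5)) = 0.07586 × 0.9241 = 0.0701
∂L/∂z = ∂L/∂h · σ'(z) = -4 × 0.0701 = -0.2804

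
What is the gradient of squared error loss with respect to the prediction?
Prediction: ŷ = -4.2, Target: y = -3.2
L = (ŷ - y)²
∂L/∂ŷ = -2.0

∂L/∂ŷ = 2(ŷ - y) = 2(-4.2 - -3.2) = 2(-1.0) = -2.0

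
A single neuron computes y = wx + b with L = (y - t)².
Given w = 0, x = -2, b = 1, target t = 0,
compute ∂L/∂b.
∂L/∂b = 2

y = wx + b = (0)(-2) + 1 = 1
∂L/∂y = 2(y - t) = 2(1 - 0) = 2
∂y/∂b = 1
∂L/∂b = ∂L/∂y · ∂y/∂b = 2 × 1 = 2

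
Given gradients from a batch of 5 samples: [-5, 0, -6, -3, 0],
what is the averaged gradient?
Average gradient = -2.8

Average = (1/5)(-5 + 0 + -6 + -3 + 0) = -14/5 = -2.8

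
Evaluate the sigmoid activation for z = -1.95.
0.1246

sigmoid(-1.95) = 1/(1 + e^(1.95)) = 1/(1 + 7.029) = 0.1246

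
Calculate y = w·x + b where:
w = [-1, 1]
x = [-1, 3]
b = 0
y = 4

y = (-1)(-1) + (1)(3) + 0 = 4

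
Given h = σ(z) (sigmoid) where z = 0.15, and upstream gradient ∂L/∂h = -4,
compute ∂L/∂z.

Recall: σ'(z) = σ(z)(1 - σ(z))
∂L/∂z = -0.9944

σ(0.15) = 0.5374
σ'(0.15) = σ(0.15)(1 - σ(0.15)) = 0.5374 × 0.4626 = 0.2486
∂L/∂z = ∂L/∂h · σ'(z) = -4 × 0.2486 = -0.9944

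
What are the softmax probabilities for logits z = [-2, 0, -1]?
p = [0.09, 0.6652, 0.2447]

exp(z) = [0.1353, 1, 0.3679]
Sum = 1.503
p = [0.09, 0.6652, 0.2447]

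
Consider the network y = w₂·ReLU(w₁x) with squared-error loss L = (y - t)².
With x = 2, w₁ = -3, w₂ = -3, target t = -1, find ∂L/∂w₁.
∂L/∂w₁ = 0

Forward pass:
z = w₁x = -3×2 = -6
h = ReLU(-6) = 0
y = w₂h = -3×0 = 0

Backward pass:
∂L/∂y = 2(y - t) = 2(0 - -1) = 2
∂y/∂h = w₂ = -3
∂h/∂z = 0 (ReLU derivative)
∂z/∂w₁ = x = 2

∂L/∂w₁ = 2 × -3 × 0 × 2 = 0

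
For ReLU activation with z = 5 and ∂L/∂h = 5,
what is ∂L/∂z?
∂L/∂z = 5

h = ReLU(5) = 5
Since z > 0: ∂h/∂z = 1
∂L/∂z = ∂L/∂h · ∂h/∂z = 5 × 1 = 5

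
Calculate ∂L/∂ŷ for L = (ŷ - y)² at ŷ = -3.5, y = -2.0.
∂L/∂ŷ = -3.0

∂L/∂ŷ = 2(ŷ - y) = 2(-3.5 - -2.0) = 2(-1.5) = -3.0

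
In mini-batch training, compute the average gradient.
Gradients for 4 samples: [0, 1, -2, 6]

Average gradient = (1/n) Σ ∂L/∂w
Average gradient = 1.25

Average = (1/4)(0 + 1 + -2 + 6) = 5/4 = 1.25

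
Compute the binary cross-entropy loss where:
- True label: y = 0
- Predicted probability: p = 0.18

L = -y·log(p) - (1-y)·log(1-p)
L = 0.1985

L = -0·log(0.18) - 1·log(0.82) = -log(0.82) = 0.1985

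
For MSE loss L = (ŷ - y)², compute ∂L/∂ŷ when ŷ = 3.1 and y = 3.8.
∂L/∂ŷ = -1.4

∂L/∂ŷ = 2(ŷ - y) = 2(3.1 - 3.8) = 2(-0.7) = -1.4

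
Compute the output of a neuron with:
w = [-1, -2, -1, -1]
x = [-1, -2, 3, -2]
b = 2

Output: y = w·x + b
y = 6

y = (-1)(-1) + (-2)(-2) + (-1)(3) + (-1)(-2) + 2 = 6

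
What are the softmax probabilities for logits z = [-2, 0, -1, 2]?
p = [0.0152, 0.1125, 0.0414, 0.831]

exp(z) = [0.1353, 1, 0.3679, 7.389]
Sum = 8.892
p = [0.0152, 0.1125, 0.0414, 0.831]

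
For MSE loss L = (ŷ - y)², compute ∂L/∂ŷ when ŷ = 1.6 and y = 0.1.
∂L/∂ŷ = 3.0

∂L/∂ŷ = 2(ŷ - y) = 2(1.6 - 0.1) = 2(1.5) = 3.0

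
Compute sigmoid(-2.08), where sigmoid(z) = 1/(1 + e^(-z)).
0.1111

sigmoid(-2.08) = 1/(1 + e^(2.08)) = 1/(1 + 8.004) = 0.1111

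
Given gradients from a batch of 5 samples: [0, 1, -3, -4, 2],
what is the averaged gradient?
Average gradient = -0.8

Average = (1/5)(0 + 1 + -3 + -4 + 2) = -4/5 = -0.8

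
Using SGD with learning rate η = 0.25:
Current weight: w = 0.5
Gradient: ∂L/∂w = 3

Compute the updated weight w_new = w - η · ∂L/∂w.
w_new = -0.25

w_new = w - η·∂L/∂w = 0.5 - 0.25×(3) = 0.5 - (0.75) = -0.25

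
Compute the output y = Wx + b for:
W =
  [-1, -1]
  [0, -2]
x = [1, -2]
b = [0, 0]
y = [1, 4]

Wx = [-1×1 + -1×-2, 0×1 + -2×-2]
   = [1, 4]
y = Wx + b = [1 + 0, 4 + 0] = [1, 4]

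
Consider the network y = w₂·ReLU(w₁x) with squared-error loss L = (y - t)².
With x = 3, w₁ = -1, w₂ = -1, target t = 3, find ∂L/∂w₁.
∂L/∂w₁ = 0

Forward pass:
z = w₁x = -1×3 = -3
h = ReLU(-3) = 0
y = w₂h = -1×0 = 0

Backward pass:
∂L/∂y = 2(y - t) = 2(0 - 3) = -6
∂y/∂h = w₂ = -1
∂h/∂z = 0 (ReLU derivative)
∂z/∂w₁ = x = 3

∂L/∂w₁ = -6 × -1 × 0 × 3 = 0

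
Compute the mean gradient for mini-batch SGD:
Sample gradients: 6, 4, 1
Average gradient = 3.667

Average = (1/3)(6 + 4 + 1) = 11/3 = 3.667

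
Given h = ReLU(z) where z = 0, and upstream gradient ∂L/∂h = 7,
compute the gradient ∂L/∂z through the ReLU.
∂L/∂z = 0

h = ReLU(0) = 0
At z = 0: ∂h/∂z = 0 (by convention)
∂L/∂z = ∂L/∂h · ∂h/∂z = 7 × 0 = 0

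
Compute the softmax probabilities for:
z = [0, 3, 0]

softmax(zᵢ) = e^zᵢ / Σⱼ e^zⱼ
p = [0.0453, 0.9094, 0.0453]

exp(z) = [1, 20.09, 1]
Sum = 22.09
p = [0.0453, 0.9094, 0.0453]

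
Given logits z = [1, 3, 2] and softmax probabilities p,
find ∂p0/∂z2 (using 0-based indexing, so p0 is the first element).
∂p0/∂z2 = -0.02203

p = softmax(z) = [0.09003, 0.6652, 0.2447]
p0 = 0.09003, p2 = 0.2447

∂p0/∂z2 = -p0 × p2 = -0.09003 × 0.2447 = -0.02203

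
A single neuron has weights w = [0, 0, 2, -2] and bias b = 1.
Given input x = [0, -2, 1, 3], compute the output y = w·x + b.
y = -3

y = (0)(0) + (0)(-2) + (2)(1) + (-2)(3) + 1 = -3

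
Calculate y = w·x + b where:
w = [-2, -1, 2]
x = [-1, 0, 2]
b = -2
y = 4

y = (-2)(-1) + (-1)(0) + (2)(2) + -2 = 4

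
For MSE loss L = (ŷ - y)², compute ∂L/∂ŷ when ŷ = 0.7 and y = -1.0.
∂L/∂ŷ = 3.4

∂L/∂ŷ = 2(ŷ - y) = 2(0.7 - -1.0) = 2(1.7) = 3.4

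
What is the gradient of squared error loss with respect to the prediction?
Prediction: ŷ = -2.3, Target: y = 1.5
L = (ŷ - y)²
∂L/∂ŷ = -7.6

∂L/∂ŷ = 2(ŷ - y) = 2(-2.3 - 1.5) = 2(-3.8) = -7.6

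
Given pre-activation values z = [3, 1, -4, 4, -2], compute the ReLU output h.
h = [3, 1, 0, 4, 0]

ReLU applied element-wise: max(0,3)=3, max(0,1)=1, max(0,-4)=0, max(0,4)=4, max(0,-2)=0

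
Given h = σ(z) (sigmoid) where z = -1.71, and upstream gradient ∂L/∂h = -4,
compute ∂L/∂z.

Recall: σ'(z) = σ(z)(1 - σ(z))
∂L/∂z = -0.5188

σ(-1.71) = 0.1532
σ'(-1.71) = σ(-1.71)(1 - σ(-1.71)) = 0.1532 × 0.8468 = 0.1297
∂L/∂z = ∂L/∂h · σ'(z) = -4 × 0.1297 = -0.5188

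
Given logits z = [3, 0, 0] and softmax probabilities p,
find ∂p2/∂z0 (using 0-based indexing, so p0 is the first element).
∂p2/∂z0 = -0.04118

p = softmax(z) = [0.9094, 0.04528, 0.04528]
p2 = 0.04528, p0 = 0.9094

∂p2/∂z0 = -p2 × p0 = -0.04528 × 0.9094 = -0.04118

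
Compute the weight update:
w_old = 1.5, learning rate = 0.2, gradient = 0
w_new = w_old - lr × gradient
w_new = 1.5

w_new = w - η·∂L/∂w = 1.5 - 0.2×(0) = 1.5 - (0) = 1.5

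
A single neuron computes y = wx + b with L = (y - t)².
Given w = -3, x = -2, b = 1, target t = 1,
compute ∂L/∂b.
∂L/∂b = 12

y = wx + b = (-3)(-2) + 1 = 7
∂L/∂y = 2(y - t) = 2(7 - 1) = 12
∂y/∂b = 1
∂L/∂b = ∂L/∂y · ∂y/∂b = 12 × 1 = 12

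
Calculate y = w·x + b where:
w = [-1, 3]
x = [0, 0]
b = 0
y = 0

y = (-1)(0) + (3)(0) + 0 = 0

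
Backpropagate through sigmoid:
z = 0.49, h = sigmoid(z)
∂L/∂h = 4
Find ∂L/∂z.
∂L/∂z = 0.9423

σ(0.49) = 0.6201
σ'(0.49) = σ(0.49)(1 - σ(0.49)) = 0.6201 × 0.3799 = 0.2356
∂L/∂z = ∂L/∂h · σ'(z) = 4 × 0.2356 = 0.9423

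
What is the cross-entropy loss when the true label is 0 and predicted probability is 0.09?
L = 0.09431

L = -0·log(0.09) - 1·log(0.91) = -log(0.91) = 0.09431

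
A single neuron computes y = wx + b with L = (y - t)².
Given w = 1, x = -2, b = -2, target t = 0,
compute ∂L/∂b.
∂L/∂b = -8

y = wx + b = (1)(-2) + -2 = -4
∂L/∂y = 2(y - t) = 2(-4 - 0) = -8
∂y/∂b = 1
∂L/∂b = ∂L/∂y · ∂y/∂b = -8 × 1 = -8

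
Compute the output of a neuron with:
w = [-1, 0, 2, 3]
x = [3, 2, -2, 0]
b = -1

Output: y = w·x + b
y = -8

y = (-1)(3) + (0)(2) + (2)(-2) + (3)(0) + -1 = -8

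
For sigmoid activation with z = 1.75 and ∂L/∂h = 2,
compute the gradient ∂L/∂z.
∂L/∂z = 0.2523

σ(1.75) = 0.852
σ'(1.75) = σ(1.75)(1 - σ(1.75)) = 0.852 × 0.148 = 0.1261
∂L/∂z = ∂L/∂h · σ'(z) = 2 × 0.1261 = 0.2523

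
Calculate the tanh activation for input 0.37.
0.354

tanh(0.37) = (e^(0.37) - e^(-0.37))/(e^(0.37) + e^(-0.37)) = 0.354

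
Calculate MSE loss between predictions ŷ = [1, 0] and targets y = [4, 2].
MSE = 6.5

MSE = (1/2)((1-4)² + (0-2)²) = (1/2)(9 + 4) = 6.5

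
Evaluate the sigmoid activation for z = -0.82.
0.3058

sigmoid(-0.82) = 1/(1 + e^(0.82)) = 1/(1 + 2.27) = 0.3058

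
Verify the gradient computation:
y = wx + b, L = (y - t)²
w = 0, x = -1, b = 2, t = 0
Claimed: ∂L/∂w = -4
Correct

y = (0)(-1) + 2 = 2
∂L/∂y = 2(y - t) = 2(2 - 0) = 4
∂y/∂w = x = -1
∂L/∂w = 4 × -1 = -4

Claimed value: -4
Correct: The correct gradient is -4.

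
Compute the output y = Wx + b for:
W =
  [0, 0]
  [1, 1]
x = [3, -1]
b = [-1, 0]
y = [-1, 2]

Wx = [0×3 + 0×-1, 1×3 + 1×-1]
   = [0, 2]
y = Wx + b = [0 + -1, 2 + 0] = [-1, 2]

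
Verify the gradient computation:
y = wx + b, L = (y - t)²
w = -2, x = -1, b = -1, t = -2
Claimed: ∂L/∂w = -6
Correct

y = (-2)(-1) + -1 = 1
∂L/∂y = 2(y - t) = 2(1 - -2) = 6
∂y/∂w = x = -1
∂L/∂w = 6 × -1 = -6

Claimed value: -6
Correct: The correct gradient is -6.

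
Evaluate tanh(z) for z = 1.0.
0.7616

tanh(1.0) = (e^(1.0) - e^(-1.0))/(e^(1.0) + e^(-1.0)) = 0.7616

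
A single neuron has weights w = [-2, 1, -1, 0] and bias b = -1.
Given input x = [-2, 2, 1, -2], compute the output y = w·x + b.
y = 4

y = (-2)(-2) + (1)(2) + (-1)(1) + (0)(-2) + -1 = 4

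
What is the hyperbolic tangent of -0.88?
-0.7064

tanh(-0.88) = (e^(-0.88) - e^(0.88))/(e^(-0.88) + e^(0.88)) = -0.7064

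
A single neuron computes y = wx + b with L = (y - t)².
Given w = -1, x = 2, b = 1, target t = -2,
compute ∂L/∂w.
∂L/∂w = 4

y = wx + b = (-1)(2) + 1 = -1
∂L/∂y = 2(y - t) = 2(-1 - -2) = 2
∂y/∂w = x = 2
∂L/∂w = ∂L/∂y · ∂y/∂w = 2 × 2 = 4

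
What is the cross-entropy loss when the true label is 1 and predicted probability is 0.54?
L = 0.6162

L = -1·log(0.54) - 0·log(0.46) = -log(0.54) = 0.6162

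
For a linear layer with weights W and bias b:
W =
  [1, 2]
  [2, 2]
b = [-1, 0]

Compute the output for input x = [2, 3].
y = [7, 10]

Wx = [1×2 + 2×3, 2×2 + 2×3]
   = [8, 10]
y = Wx + b = [8 + -1, 10 + 0] = [7, 10]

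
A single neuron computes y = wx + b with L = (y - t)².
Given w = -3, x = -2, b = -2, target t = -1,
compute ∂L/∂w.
∂L/∂w = -20

y = wx + b = (-3)(-2) + -2 = 4
∂L/∂y = 2(y - t) = 2(4 - -1) = 10
∂y/∂w = x = -2
∂L/∂w = ∂L/∂y · ∂y/∂w = 10 × -2 = -20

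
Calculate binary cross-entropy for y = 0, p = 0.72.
L = 1.273

L = -0·log(0.72) - 1·log(0.28) = -log(0.28) = 1.273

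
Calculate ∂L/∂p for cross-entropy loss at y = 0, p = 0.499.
∂L/∂p = 1.996

∂L/∂p = -y/p + (1-y)/(1-p) = 0 + 1/0.501 = 1.996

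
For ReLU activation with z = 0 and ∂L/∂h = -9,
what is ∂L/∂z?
∂L/∂z = 0

h = ReLU(0) = 0
At z = 0: ∂h/∂z = 0 (by convention)
∂L/∂z = ∂L/∂h · ∂h/∂z = -9 × 0 = 0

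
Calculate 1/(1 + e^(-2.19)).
0.8993

sigmoid(2.19) = 1/(1 + e^(-2.19)) = 1/(1 + 0.1119) = 0.8993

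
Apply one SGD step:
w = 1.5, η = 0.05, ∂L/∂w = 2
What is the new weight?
w_new = 1.4

w_new = w - η·∂L/∂w = 1.5 - 0.05×(2) = 1.5 - (0.1) = 1.4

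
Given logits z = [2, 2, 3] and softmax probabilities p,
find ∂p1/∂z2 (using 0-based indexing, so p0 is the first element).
∂p1/∂z2 = -0.1221

p = softmax(z) = [0.2119, 0.2119, 0.5761]
p1 = 0.2119, p2 = 0.5761

∂p1/∂z2 = -p1 × p2 = -0.2119 × 0.5761 = -0.1221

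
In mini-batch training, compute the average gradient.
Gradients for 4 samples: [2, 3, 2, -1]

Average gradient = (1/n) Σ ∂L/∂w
Average gradient = 1.5

Average = (1/4)(2 + 3 + 2 + -1) = 6/4 = 1.5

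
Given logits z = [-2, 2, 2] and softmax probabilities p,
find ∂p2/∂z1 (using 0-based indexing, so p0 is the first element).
∂p2/∂z1 = -0.2455

p = softmax(z) = [0.009075, 0.4955, 0.4955]
p2 = 0.4955, p1 = 0.4955

∂p2/∂z1 = -p2 × p1 = -0.4955 × 0.4955 = -0.2455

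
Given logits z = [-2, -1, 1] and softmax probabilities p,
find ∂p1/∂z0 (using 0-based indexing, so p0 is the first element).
∂p1/∂z0 = -0.004797

p = softmax(z) = [0.04201, 0.1142, 0.8438]
p1 = 0.1142, p0 = 0.04201

∂p1/∂z0 = -p1 × p0 = -0.1142 × 0.04201 = -0.004797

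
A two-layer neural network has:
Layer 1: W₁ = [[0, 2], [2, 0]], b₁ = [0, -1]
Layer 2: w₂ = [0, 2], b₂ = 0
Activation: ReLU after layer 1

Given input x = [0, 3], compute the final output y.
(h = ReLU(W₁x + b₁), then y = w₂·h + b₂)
y = 0

Layer 1 pre-activation: z₁ = [6, -1]
After ReLU: h = [6, 0]
Layer 2 output: y = 0×6 + 2×0 + 0 = 0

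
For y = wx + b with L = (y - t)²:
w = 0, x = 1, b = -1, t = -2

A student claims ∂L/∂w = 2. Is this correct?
Correct

y = (0)(1) + -1 = -1
∂L/∂y = 2(y - t) = 2(-1 - -2) = 2
∂y/∂w = x = 1
∂L/∂w = 2 × 1 = 2

Claimed value: 2
Correct: The correct gradient is 2.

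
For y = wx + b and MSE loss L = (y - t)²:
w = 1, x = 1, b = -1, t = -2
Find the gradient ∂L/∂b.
∂L/∂b = 4

y = wx + b = (1)(1) + -1 = 0
∂L/∂y = 2(y - t) = 2(0 - -2) = 4
∂y/∂b = 1
∂L/∂b = ∂L/∂y · ∂y/∂b = 4 × 1 = 4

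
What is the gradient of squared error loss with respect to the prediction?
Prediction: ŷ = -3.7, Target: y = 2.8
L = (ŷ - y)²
∂L/∂ŷ = -13.0

∂L/∂ŷ = 2(ŷ - y) = 2(-3.7 - 2.8) = 2(-6.5) = -13.0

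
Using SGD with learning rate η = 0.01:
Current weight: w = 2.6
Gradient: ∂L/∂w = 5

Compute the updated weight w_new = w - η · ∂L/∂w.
w_new = 2.55

w_new = w - η·∂L/∂w = 2.6 - 0.01×(5) = 2.6 - (0.05) = 2.55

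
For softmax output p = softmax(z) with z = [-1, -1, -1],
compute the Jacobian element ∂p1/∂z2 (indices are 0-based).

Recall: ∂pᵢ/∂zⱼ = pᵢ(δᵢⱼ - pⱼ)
∂p1/∂z2 = -0.1111

p = softmax(z) = [0.3333, 0.3333, 0.3333]
p1 = 0.3333, p2 = 0.3333

∂p1/∂z2 = -p1 × p2 = -0.3333 × 0.3333 = -0.1111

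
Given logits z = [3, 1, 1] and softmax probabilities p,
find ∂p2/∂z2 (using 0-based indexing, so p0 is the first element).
∂p2/∂z2 = 0.09516

p = softmax(z) = [0.787, 0.1065, 0.1065]
p2 = 0.1065

∂p2/∂z2 = p2(1 - p2) = 0.1065 × (1 - 0.1065) = 0.09516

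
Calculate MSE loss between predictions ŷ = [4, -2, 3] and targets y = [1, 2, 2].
MSE = 8.667

MSE = (1/3)((4-1)² + (-2-2)² + (3-2)²) = (1/3)(9 + 16 + 1) = 8.667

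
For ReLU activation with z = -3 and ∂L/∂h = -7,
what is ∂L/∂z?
∂L/∂z = 0

h = ReLU(-3) = 0
Since z < 0: ∂h/∂z = 0
∂L/∂z = ∂L/∂h · ∂h/∂z = -7 × 0 = 0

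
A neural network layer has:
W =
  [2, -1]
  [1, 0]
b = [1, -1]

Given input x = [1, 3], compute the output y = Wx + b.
y = [0, 0]

Wx = [2×1 + -1×3, 1×1 + 0×3]
   = [-1, 1]
y = Wx + b = [-1 + 1, 1 + -1] = [0, 0]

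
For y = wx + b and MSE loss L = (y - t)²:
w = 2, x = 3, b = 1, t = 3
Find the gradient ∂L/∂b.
∂L/∂b = 8

y = wx + b = (2)(3) + 1 = 7
∂L/∂y = 2(y - t) = 2(7 - 3) = 8
∂y/∂b = 1
∂L/∂b = ∂L/∂y · ∂y/∂b = 8 × 1 = 8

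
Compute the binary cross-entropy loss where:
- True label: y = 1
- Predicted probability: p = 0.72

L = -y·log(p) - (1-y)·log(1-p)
L = 0.3285

L = -1·log(0.72) - 0·log(0.28) = -log(0.72) = 0.3285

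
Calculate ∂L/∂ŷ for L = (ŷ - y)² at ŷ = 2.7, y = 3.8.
∂L/∂ŷ = -2.2

∂L/∂ŷ = 2(ŷ - y) = 2(2.7 - 3.8) = 2(-1.1) = -2.2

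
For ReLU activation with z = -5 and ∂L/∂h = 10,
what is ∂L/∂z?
∂L/∂z = 0

h = ReLU(-5) = 0
Since z < 0: ∂h/∂z = 0
∂L/∂z = ∂L/∂h · ∂h/∂z = 10 × 0 = 0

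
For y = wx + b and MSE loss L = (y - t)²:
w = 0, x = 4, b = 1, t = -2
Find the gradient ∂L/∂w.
∂L/∂w = 24

y = wx + b = (0)(4) + 1 = 1
∂L/∂y = 2(y - t) = 2(1 - -2) = 6
∂y/∂w = x = 4
∂L/∂w = ∂L/∂y · ∂y/∂w = 6 × 4 = 24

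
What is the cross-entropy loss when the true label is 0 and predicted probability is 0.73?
L = 1.309

L = -0·log(0.73) - 1·log(0.27) = -log(0.27) = 1.309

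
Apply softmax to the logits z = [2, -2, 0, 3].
p = [0.2583, 0.0047, 0.035, 0.702]

exp(z) = [7.389, 0.1353, 1, 20.09]
Sum = 28.61
p = [0.2583, 0.0047, 0.035, 0.702]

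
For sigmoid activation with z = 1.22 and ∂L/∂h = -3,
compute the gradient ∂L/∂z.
∂L/∂z = -0.5279

σ(1.22) = 0.7721
σ'(1.22) = σ(1.22)(1 - σ(1.22)) = 0.7721 × 0.2279 = 0.176
∂L/∂z = ∂L/∂h · σ'(z) = -3 × 0.176 = -0.5279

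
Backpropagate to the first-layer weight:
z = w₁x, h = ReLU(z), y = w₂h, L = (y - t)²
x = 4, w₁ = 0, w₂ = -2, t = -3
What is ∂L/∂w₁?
∂L/∂w₁ = 0

Forward pass:
z = w₁x = 0×4 = 0
h = ReLU(0) = 0
y = w₂h = -2×0 = 0

Backward pass:
∂L/∂y = 2(y - t) = 2(0 - -3) = 6
∂y/∂h = w₂ = -2
∂h/∂z = 0 (ReLU derivative)
∂z/∂w₁ = x = 4

∂L/∂w₁ = 6 × -2 × 0 × 4 = 0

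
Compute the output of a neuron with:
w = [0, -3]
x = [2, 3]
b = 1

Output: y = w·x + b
y = -8

y = (0)(2) + (-3)(3) + 1 = -8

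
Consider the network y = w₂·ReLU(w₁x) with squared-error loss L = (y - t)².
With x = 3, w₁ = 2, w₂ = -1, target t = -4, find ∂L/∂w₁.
∂L/∂w₁ = 12

Forward pass:
z = w₁x = 2×3 = 6
h = ReLU(6) = 6
y = w₂h = -1×6 = -6

Backward pass:
∂L/∂y = 2(y - t) = 2(-6 - -4) = -4
∂y/∂h = w₂ = -1
∂h/∂z = 1 (ReLU derivative)
∂z/∂w₁ = x = 3

∂L/∂w₁ = -4 × -1 × 1 × 3 = 12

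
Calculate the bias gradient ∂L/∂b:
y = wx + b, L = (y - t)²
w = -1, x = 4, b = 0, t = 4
∂L/∂b = -16

y = wx + b = (-1)(4) + 0 = -4
∂L/∂y = 2(y - t) = 2(-4 - 4) = -16
∂y/∂b = 1
∂L/∂b = ∂L/∂y · ∂y/∂b = -16 × 1 = -16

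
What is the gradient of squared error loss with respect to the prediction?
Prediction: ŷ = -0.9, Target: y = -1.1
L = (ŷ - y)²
∂L/∂ŷ = 0.4

∂L/∂ŷ = 2(ŷ - y) = 2(-0.9 - -1.1) = 2(0.2) = 0.4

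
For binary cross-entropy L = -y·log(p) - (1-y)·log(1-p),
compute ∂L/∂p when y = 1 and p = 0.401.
∂L/∂p = -2.494

∂L/∂p = -y/p + (1-y)/(1-p) = -1/0.401 + 0 = -2.494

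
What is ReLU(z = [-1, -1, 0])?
h = [0, 0, 0]

ReLU applied element-wise: max(0,-1)=0, max(0,-1)=0, max(0,0)=0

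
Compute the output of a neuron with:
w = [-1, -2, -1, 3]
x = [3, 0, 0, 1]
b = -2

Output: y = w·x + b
y = -2

y = (-1)(3) + (-2)(0) + (-1)(0) + (3)(1) + -2 = -2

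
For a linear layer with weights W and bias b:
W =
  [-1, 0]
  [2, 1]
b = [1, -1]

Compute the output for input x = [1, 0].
y = [0, 1]

Wx = [-1×1 + 0×0, 2×1 + 1×0]
   = [-1, 2]
y = Wx + b = [-1 + 1, 2 + -1] = [0, 1]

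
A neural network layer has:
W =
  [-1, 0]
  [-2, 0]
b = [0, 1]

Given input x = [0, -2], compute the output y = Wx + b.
y = [0, 1]

Wx = [-1×0 + 0×-2, -2×0 + 0×-2]
   = [0, 0]
y = Wx + b = [0 + 0, 0 + 1] = [0, 1]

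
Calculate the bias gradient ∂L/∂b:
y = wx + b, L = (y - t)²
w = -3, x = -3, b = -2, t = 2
∂L/∂b = 10

y = wx + b = (-3)(-3) + -2 = 7
∂L/∂y = 2(y - t) = 2(7 - 2) = 10
∂y/∂b = 1
∂L/∂b = ∂L/∂y · ∂y/∂b = 10 × 1 = 10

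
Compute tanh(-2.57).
-0.9884

tanh(-2.57) = (e^(-2.57) - e^(2.57))/(e^(-2.57) + e^(2.57)) = -0.9884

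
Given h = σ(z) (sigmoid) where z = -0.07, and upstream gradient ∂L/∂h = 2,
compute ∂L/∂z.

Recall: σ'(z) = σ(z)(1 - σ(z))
∂L/∂z = 0.4994

σ(-0.07) = 0.4825
σ'(-0.07) = σ(-0.07)(1 - σ(-0.07)) = 0.4825 × 0.5175 = 0.2497
∂L/∂z = ∂L/∂h · σ'(z) = 2 × 0.2497 = 0.4994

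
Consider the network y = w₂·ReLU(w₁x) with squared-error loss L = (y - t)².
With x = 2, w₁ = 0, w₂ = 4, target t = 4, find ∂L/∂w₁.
∂L/∂w₁ = 0

Forward pass:
z = w₁x = 0×2 = 0
h = ReLU(0) = 0
y = w₂h = 4×0 = 0

Backward pass:
∂L/∂y = 2(y - t) = 2(0 - 4) = -8
∂y/∂h = w₂ = 4
∂h/∂z = 0 (ReLU derivative)
∂z/∂w₁ = x = 2

∂L/∂w₁ = -8 × 4 × 0 × 2 = 0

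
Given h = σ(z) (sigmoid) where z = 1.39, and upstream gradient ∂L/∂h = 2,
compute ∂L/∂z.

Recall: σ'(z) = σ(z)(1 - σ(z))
∂L/∂z = 0.3193

σ(1.39) = 0.8006
σ'(1.39) = σ(1.39)(1 - σ(1.39)) = 0.8006 × 0.1994 = 0.1596
∂L/∂z = ∂L/∂h · σ'(z) = 2 × 0.1596 = 0.3193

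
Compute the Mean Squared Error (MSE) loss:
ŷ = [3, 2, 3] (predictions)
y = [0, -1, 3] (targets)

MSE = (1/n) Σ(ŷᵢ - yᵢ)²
MSE = 6

MSE = (1/3)((3-0)² + (2--1)² + (3-3)²) = (1/3)(9 + 9 + 0) = 6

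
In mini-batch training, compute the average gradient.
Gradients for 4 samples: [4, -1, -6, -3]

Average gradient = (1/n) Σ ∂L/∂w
Average gradient = -1.5

Average = (1/4)(4 + -1 + -6 + -3) = -6/4 = -1.5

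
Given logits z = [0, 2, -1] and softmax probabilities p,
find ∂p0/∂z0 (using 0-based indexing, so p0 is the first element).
∂p0/∂z0 = 0.1012

p = softmax(z) = [0.1142, 0.8438, 0.04201]
p0 = 0.1142

∂p0/∂z0 = p0(1 - p0) = 0.1142 × (1 - 0.1142) = 0.1012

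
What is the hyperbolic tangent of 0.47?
0.4382

tanh(0.47) = (e^(0.47) - e^(-0.47))/(e^(0.47) + e^(-0.47)) = 0.4382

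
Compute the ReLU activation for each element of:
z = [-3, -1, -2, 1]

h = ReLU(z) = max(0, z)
h = [0, 0, 0, 1]

ReLU applied element-wise: max(0,-3)=0, max(0,-1)=0, max(0,-2)=0, max(0,1)=1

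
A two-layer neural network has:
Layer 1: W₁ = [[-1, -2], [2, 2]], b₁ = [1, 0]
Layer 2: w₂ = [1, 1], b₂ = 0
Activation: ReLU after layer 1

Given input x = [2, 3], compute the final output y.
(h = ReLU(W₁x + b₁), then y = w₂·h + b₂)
y = 10

Layer 1 pre-activation: z₁ = [-7, 10]
After ReLU: h = [0, 10]
Layer 2 output: y = 1×0 + 1×10 + 0 = 10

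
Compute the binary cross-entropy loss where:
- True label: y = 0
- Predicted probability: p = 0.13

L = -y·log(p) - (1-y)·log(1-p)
L = 0.1393

L = -0·log(0.13) - 1·log(0.87) = -log(0.87) = 0.1393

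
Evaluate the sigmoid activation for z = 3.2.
0.9608

sigmoid(3.2) = 1/(1 + e^(-3.2)) = 1/(1 + 0.04076) = 0.9608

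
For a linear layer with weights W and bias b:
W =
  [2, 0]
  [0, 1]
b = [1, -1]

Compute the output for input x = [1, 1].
y = [3, 0]

Wx = [2×1 + 0×1, 0×1 + 1×1]
   = [2, 1]
y = Wx + b = [2 + 1, 1 + -1] = [3, 0]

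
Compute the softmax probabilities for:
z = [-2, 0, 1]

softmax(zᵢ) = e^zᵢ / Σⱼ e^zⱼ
p = [0.0351, 0.2595, 0.7054]

exp(z) = [0.1353, 1, 2.718]
Sum = 3.854
p = [0.0351, 0.2595, 0.7054]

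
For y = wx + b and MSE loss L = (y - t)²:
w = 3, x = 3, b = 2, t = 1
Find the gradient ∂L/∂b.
∂L/∂b = 20

y = wx + b = (3)(3) + 2 = 11
∂L/∂y = 2(y - t) = 2(11 - 1) = 20
∂y/∂b = 1
∂L/∂b = ∂L/∂y · ∂y/∂b = 20 × 1 = 20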